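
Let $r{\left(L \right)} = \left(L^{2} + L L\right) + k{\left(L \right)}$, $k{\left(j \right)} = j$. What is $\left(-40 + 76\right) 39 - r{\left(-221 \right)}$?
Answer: $-96057$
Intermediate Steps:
$r{\left(L \right)} = L + 2 L^{2}$ ($r{\left(L \right)} = \left(L^{2} + L L\right) + L = \left(L^{2} + L^{2}\right) + L = 2 L^{2} + L = L + 2 L^{2}$)
$\left(-40 + 76\right) 39 - r{\left(-221 \right)} = \left(-40 + 76\right) 39 - - 221 \left(1 + 2 \left(-221\right)\right) = 36 \cdot 39 - - 221 \left(1 - 442\right) = 1404 - \left(-221\right) \left(-441\right) = 1404 - 97461 = -96057$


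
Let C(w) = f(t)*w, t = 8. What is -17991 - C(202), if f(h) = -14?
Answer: -15163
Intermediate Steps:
C(w) = -14*w
-17991 - C(202) = -17991 - (-14)*202 = -17991 - 1*(-2828) = -17991 + 2828 = -15163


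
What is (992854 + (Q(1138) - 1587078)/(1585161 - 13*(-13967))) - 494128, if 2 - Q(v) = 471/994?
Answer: 875826914777393/1756131608 ≈ 4.9873e+5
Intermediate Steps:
Q(v) = 1517/994 (Q(v) = 2 - 471/994 = 1517/994)
(992854 + (Q(1138) - 1587078)/(1585161 - 13*(-13967))) - 494128 = (992854 + (1517/994 - 1587078)/(1585161 - 13*(-13967))) - 494128 = (992854 - 1577554015/(994*(1585161 + 181571))) - 494128 = (992854 - 1577554015/994/1766732) - 494128 = (992854 - 1577554015/994*1/1766732) - 494128 = (992854 - 1577554015/1756131608) - 494128 = 1743580713975217/1756131608 - 494128 = 875826914777393/1756131608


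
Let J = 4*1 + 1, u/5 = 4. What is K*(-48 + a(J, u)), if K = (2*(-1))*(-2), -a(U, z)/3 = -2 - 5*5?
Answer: 132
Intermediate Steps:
u = 20 (u = 5*4 = 20)
J = 5 (J = 4 + 1 = 5)
a(U, z) = 81 (a(U, z) = -3*(-2 - 5*5) = -3*(-2 - 25) = -3*(-27) = 81)
K = 4 (K = -2*(-2) = 4)
K*(-48 + a(J, u)) = 4*(-48 + 81) = 4*33 = 132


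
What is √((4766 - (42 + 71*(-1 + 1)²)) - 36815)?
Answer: I*√32091 ≈ 179.14*I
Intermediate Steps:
√((4766 - (42 + 71*(-1 + 1)²)) - 36815) = √((4766 - (42 + 71*0²)) - 36815) = √((4766 - (42 + 71*0)) - 36815) = √((4766 - (42 + 0)) - 36815) = √((4766 - 1*42) - 36815) = √((4766 - 42) - 36815) = √(4724 - 36815) = √(-32091) = I*√32091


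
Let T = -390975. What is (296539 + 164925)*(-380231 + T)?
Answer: -355883805584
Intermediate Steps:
(296539 + 164925)*(-380231 + T) = (296539 + 164925)*(-380231 - 390975) = 461464*(-771206) = -355883805584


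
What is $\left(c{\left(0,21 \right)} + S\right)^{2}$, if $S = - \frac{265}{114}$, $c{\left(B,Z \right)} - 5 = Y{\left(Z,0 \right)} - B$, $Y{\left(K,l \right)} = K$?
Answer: $\frac{7284601}{12996} \approx 560.53$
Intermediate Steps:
$c{\left(B,Z \right)} = 5 + Z - B$ ($c{\left(B,Z \right)} = 5 - \left(B - Z\right) = 5 + Z - B$)
$S = - \frac{265}{114}$ ($S = \left(-265\right) \frac{1}{114} = - \frac{265}{114} \approx -2.3246$)
$\left(c{\left(0,21 \right)} + S\right)^{2} = \left(\left(5 + 21 - 0\right) - \frac{265}{114}\right)^{2} = \left(\left(5 + 21 + 0\right) - \frac{265}{114}\right)^{2} = \left(26 - \frac{265}{114}\right)^{2} = \left(\frac{2699}{114}\right)^{2} = \frac{7284601}{12996}$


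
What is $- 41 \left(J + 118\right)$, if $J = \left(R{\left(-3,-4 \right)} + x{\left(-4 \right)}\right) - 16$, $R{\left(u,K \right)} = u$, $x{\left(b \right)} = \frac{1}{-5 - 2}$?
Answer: $- \frac{28372}{7} \approx -4053.1$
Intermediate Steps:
$x{\left(b \right)} = - \frac{1}{7}$ ($x{\left(b \right)} = \frac{1}{-7} = - \frac{1}{7}$)
$J = - \frac{134}{7}$ ($J = \left(-3 - \frac{1}{7}\right) - 16 = - \frac{22}{7} - 16 = - \frac{134}{7} \approx -19.143$)
$- 41 \left(J + 118\right) = - 41 \left(- \frac{134}{7} + 118\right) = \left(-41\right) \frac{692}{7} = - \frac{28372}{7}$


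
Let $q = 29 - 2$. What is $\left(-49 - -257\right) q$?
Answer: $5616$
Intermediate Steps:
$q = 27$ ($q = 29 - 2 = 27$)
$\left(-49 - -257\right) q = \left(-49 - -257\right) 27 = \left(-49 + 257\right) 27 = 208 \cdot 27 = 5616$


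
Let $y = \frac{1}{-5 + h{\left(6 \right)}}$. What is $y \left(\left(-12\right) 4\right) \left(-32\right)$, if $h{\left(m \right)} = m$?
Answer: $1536$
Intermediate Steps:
$y = 1$ ($y = \frac{1}{-5 + 6} = 1^{-1} = 1$)
$y \left(\left(-12\right) 4\right) \left(-32\right) = 1 \left(\left(-12\right) 4\right) \left(-32\right) = 1 \left(-48\right) \left(-32\right) = \left(-48\right) \left(-32\right) = 1536$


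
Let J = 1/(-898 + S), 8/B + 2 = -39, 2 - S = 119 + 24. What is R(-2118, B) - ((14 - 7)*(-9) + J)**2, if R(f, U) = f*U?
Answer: -157383336500/44260361 ≈ -3555.9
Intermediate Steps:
S = -141 (S = 2 - (119 + 24) = 2 - 1*143 = 2 - 143 = -141)
B = -8/41 (B = 8/(-2 - 39) = 8/(-41) = 8*(-1/41) = -8/41 ≈ -0.19512)
R(f, U) = U*f
J = -1/1039 (J = 1/(-898 - 141) = 1/(-1039) = -1/1039 ≈ -0.00096246)
R(-2118, B) - ((14 - 7)*(-9) + J)**2 = -8/41*(-2118) - ((14 - 7)*(-9) - 1/1039)**2 = 16944/41 - (7*(-9) - 1/1039)**2 = 16944/41 - (-63 - 1/1039)**2 = 16944/41 - (-65458/1039)**2 = 16944/41 - 1*4284749764/1079521 = 16944/41 - 4284749764/1079521 = -157383336500/44260361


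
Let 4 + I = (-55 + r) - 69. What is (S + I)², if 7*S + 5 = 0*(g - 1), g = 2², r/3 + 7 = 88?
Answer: 640000/49 ≈ 13061.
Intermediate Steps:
r = 243 (r = -21 + 3*88 = -21 + 264 = 243)
g = 4
S = -5/7 (S = -5/7 + (0*(4 - 1))/7 = -5/7 + (0*3)/7 = -5/7 + (⅐)*0 = -5/7 + 0 = -5/7 ≈ -0.71429)
I = 115 (I = -4 + ((-55 + 243) - 69) = -4 + (188 - 69) = -4 + 119 = 115)
(S + I)² = (-5/7 + 115)² = (800/7)² = 640000/49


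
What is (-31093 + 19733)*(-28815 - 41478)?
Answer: 798528480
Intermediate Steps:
(-31093 + 19733)*(-28815 - 41478) = -11360*(-70293) = 798528480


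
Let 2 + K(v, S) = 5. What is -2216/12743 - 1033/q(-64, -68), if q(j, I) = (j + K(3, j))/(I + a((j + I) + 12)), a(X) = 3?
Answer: -855763911/777323 ≈ -1100.9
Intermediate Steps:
K(v, S) = 3 (K(v, S) = -2 + 5 = 3)
q(j, I) = (3 + j)/(3 + I) (q(j, I) = (j + 3)/(I + 3) = (3 + j)/(3 + I))
-2216/12743 - 1033/q(-64, -68) = -2216/12743 - 1033*(3 - 68)/(3 - 64) = -2216*1/12743 - 1033/(-61/(-65)) = -2216/12743 - 1033/((-1/65*(-61))) = -2216/12743 - 1033/61/65 = -2216/12743 - 1033*65/61 = -2216/12743 - 67145/61 = -855763911/777323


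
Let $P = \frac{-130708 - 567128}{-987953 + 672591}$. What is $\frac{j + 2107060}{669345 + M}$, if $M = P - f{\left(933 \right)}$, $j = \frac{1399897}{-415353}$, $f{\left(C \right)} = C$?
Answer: $\frac{137998042219475723}{43776636784535970} \approx 3.1523$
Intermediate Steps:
$P = \frac{348918}{157681}$ ($P = - \frac{697836}{-315362} = \left(-697836\right) \left(- \frac{1}{315362}\right) = \frac{348918}{157681} \approx 2.2128$)
$j = - \frac{1399897}{415353}$ ($j = 1399897 \left(- \frac{1}{415353}\right) = - \frac{1399897}{415353} \approx -3.3704$)
$M = - \frac{146767455}{157681}$ ($M = \frac{348918}{157681} - 933 = - \frac{146767455}{157681} \approx -930.79$)
$\frac{j + 2107060}{669345 + M} = \frac{- \frac{1399897}{415353} + 2107060}{669345 - \frac{146767455}{157681}} = \frac{875172292283}{415353 \cdot \frac{105396221490}{157681}} = \frac{875172292283}{415353} \cdot \frac{157681}{105396221490} = \frac{137998042219475723}{43776636784535970}$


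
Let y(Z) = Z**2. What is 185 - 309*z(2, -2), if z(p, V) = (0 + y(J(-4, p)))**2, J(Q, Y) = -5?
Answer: -192940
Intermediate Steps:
z(p, V) = 625 (z(p, V) = (0 + (-5)**2)**2 = (0 + 25)**2 = 25**2 = 625)
185 - 309*z(2, -2) = 185 - 309*625 = 185 - 193125 = -192940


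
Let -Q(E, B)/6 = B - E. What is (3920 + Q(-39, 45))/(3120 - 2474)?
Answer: 1708/323 ≈ 5.2879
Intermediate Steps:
Q(E, B) = -6*B + 6*E (Q(E, B) = -6*(B - E) = -6*B + 6*E)
(3920 + Q(-39, 45))/(3120 - 2474) = (3920 + (-6*45 + 6*(-39)))/(3120 - 2474) = (3920 + (-270 - 234))/646 = (3920 - 504)*(1/646) = 3416*(1/646) = 1708/323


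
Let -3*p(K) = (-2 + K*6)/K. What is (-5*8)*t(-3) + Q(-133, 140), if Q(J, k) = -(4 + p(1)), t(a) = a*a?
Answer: -1088/3 ≈ -362.67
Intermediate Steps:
t(a) = a**2
p(K) = -(-2 + 6*K)/(3*K) (p(K) = -(-2 + K*6)/(3*K) = -(-2 + 6*K)/(3*K))
Q(J, k) = -8/3 (Q(J, k) = -(4 + (-2 + (2/3)/1)) = -(4 + (-2 + (2/3)*1)) = -(4 + (-2 + 2/3)) = -(4 - 4/3) = -1*8/3 = -8/3)
(-5*8)*t(-3) + Q(-133, 140) = -5*8*(-3)**2 - 8/3 = -40*9 - 8/3 = -360 - 8/3 = -1088/3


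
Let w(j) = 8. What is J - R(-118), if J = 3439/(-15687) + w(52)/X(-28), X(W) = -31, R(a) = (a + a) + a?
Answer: 171917033/486297 ≈ 353.52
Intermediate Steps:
R(a) = 3*a (R(a) = 2*a + a = 3*a)
J = -232105/486297 (J = 3439/(-15687) + 8/(-31) = 3439*(-1/15687) + 8*(-1/31) = -3439/15687 - 8/31 = -232105/486297 ≈ -0.47729)
J - R(-118) = -232105/486297 - 3*(-118) = -232105/486297 - 1*(-354) = -232105/486297 + 354 = 171917033/486297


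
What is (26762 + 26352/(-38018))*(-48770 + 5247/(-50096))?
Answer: -621431597021191447/476137432 ≈ -1.3052e+9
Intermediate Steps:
(26762 + 26352/(-38018))*(-48770 + 5247/(-50096)) = (26762 + 26352*(-1/38018))*(-48770 + 5247*(-1/50096)) = (26762 - 13176/19009)*(-48770 - 5247/50096) = (508705682/19009)*(-2443187167/50096) = -621431597021191447/476137432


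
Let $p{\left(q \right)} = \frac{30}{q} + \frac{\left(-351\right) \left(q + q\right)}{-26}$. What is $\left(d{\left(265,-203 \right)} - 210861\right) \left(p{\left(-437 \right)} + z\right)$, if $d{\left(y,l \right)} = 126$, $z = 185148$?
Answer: $- \frac{15963910240005}{437} \approx -3.6531 \cdot 10^{10}$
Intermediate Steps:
$p{\left(q \right)} = 27 q + \frac{30}{q}$ ($p{\left(q \right)} = \frac{30}{q} + - 351 \cdot 2 q \left(- \frac{1}{26}\right) = \frac{30}{q} + - 702 q \left(- \frac{1}{26}\right) = \frac{30}{q} + 27 q = 27 q + \frac{30}{q}$)
$\left(d{\left(265,-203 \right)} - 210861\right) \left(p{\left(-437 \right)} + z\right) = \left(126 - 210861\right) \left(\left(27 \left(-437\right) + \frac{30}{-437}\right) + 185148\right) = - 210735 \left(\left(-11799 + 30 \left(- \frac{1}{437}\right)\right) + 185148\right) = - 210735 \left(\left(-11799 - \frac{30}{437}\right) + 185148\right) = - 210735 \left(- \frac{5156193}{437} + 185148\right) = \left(-210735\right) \frac{75753483}{437} = - \frac{15963910240005}{437}$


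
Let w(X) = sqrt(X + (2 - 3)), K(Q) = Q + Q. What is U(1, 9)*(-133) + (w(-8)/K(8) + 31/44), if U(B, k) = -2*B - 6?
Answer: 46847/44 + 3*I/16 ≈ 1064.7 + 0.1875*I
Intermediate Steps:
K(Q) = 2*Q
w(X) = sqrt(-1 + X) (w(X) = sqrt(X - 1) = sqrt(-1 + X))
U(B, k) = -6 - 2*B
U(1, 9)*(-133) + (w(-8)/K(8) + 31/44) = (-6 - 2*1)*(-133) + (sqrt(-1 - 8)/((2*8)) + 31/44) = (-6 - 2)*(-133) + (sqrt(-9)/16 + 31*(1/44)) = -8*(-133) + ((3*I)*(1/16) + 31/44) = 1064 + (3*I/16 + 31/44) = 1064 + (31/44 + 3*I/16) = 46847/44 + 3*I/16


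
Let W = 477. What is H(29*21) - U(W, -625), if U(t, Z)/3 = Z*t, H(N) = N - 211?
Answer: 894773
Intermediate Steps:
H(N) = -211 + N
U(t, Z) = 3*Z*t (U(t, Z) = 3*(Z*t) = 3*Z*t)
H(29*21) - U(W, -625) = (-211 + 29*21) - 3*(-625)*477 = (-211 + 609) - 1*(-894375) = 398 + 894375 = 894773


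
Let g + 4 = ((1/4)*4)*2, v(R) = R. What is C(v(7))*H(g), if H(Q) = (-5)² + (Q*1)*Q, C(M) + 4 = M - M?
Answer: -116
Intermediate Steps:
g = -2 (g = -4 + ((1/4)*4)*2 = -4 + ((1*(¼))*4)*2 = -4 + ((¼)*4)*2 = -4 + 1*2 = -4 + 2 = -2)
C(M) = -4 (C(M) = -4 + (M - M) = -4 + 0 = -4)
H(Q) = 25 + Q² (H(Q) = 25 + Q*Q = 25 + Q²)
C(v(7))*H(g) = -4*(25 + (-2)²) = -4*(25 + 4) = -4*29 = -116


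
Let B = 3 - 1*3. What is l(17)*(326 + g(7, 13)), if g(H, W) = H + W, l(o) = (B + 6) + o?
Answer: 7958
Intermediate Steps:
B = 0 (B = 3 - 3 = 0)
l(o) = 6 + o (l(o) = (0 + 6) + o = 6 + o)
l(17)*(326 + g(7, 13)) = (6 + 17)*(326 + (7 + 13)) = 23*(326 + 20) = 23*346 = 7958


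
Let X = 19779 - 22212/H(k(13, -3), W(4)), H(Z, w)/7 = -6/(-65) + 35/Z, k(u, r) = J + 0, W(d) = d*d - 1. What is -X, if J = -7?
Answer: -45610287/2233 ≈ -20426.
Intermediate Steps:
W(d) = -1 + d² (W(d) = d² - 1 = -1 + d²)
k(u, r) = -7 (k(u, r) = -7 + 0 = -7)
H(Z, w) = 42/65 + 245/Z (H(Z, w) = 7*(-6/(-65) + 35/Z) = 7*(-6*(-1/65) + 35/Z) = 7*(6/65 + 35/Z) = 42/65 + 245/Z)
X = 45610287/2233 (X = 19779 - 22212/(42/65 + 245/(-7)) = 19779 - 22212/(42/65 + 245*(-⅐)) = 19779 - 22212/(42/65 - 35) = 19779 - 22212/(-2233/65) = 19779 - 22212*(-65/2233) = 19779 + 1443780/2233 = 45610287/2233 ≈ 20426.)
-X = -1*45610287/2233 = -45610287/2233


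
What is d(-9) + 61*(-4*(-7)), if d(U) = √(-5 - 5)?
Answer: 1708 + I*√10 ≈ 1708.0 + 3.1623*I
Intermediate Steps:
d(U) = I*√10 (d(U) = √(-10) = I*√10)
d(-9) + 61*(-4*(-7)) = I*√10 + 61*(-4*(-7)) = I*√10 + 61*28 = I*√10 + 1708 = 1708 + I*√10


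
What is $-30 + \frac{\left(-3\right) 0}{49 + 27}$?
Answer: $-30$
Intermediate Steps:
$-30 + \frac{\left(-3\right) 0}{49 + 27} = -30 + \frac{0}{76} = -30 + 0 \cdot \frac{1}{76} = -30 + 0 = -30$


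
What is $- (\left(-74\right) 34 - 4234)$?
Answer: $6750$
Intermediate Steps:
$- (\left(-74\right) 34 - 4234) = - (-2516 - 4234) = \left(-1\right) \left(-6750\right) = 6750$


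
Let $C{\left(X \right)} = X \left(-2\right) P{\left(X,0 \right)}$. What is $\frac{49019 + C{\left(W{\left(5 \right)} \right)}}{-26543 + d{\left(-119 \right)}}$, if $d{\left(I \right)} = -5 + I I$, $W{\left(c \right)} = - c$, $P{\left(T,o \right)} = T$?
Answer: $- \frac{16323}{4129} \approx -3.9533$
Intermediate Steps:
$d{\left(I \right)} = -5 + I^{2}$
$C{\left(X \right)} = - 2 X^{2}$ ($C{\left(X \right)} = X \left(-2\right) X = - 2 X X = - 2 X^{2}$)
$\frac{49019 + C{\left(W{\left(5 \right)} \right)}}{-26543 + d{\left(-119 \right)}} = \frac{49019 - 2 \left(\left(-1\right) 5\right)^{2}}{-26543 - \left(5 - \left(-119\right)^{2}\right)} = \frac{49019 - 2 \left(-5\right)^{2}}{-26543 + \left(-5 + 14161\right)} = \frac{49019 - 50}{-26543 + 14156} = \frac{49019 - 50}{-12387} = 48969 \left(- \frac{1}{12387}\right) = - \frac{16323}{4129}$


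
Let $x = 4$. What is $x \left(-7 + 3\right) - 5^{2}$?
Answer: $-41$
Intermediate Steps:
$x \left(-7 + 3\right) - 5^{2} = 4 \left(-7 + 3\right) - 5^{2} = 4 \left(-4\right) - 25 = -16 - 25 = -41$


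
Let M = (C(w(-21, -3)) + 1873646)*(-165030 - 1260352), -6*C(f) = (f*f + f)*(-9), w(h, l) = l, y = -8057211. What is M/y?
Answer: 2670674111210/8057211 ≈ 3.3146e+5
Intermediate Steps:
C(f) = 3*f/2 + 3*f²/2 (C(f) = -(f*f + f)*(-9)/6 = -(f² + f)*(-9)/6 = -(f + f²)*(-9)/6 = -(-9*f - 9*f²)/6 = 3*f/2 + 3*f²/2)
M = -2670674111210 (M = ((3/2)*(-3)*(1 - 3) + 1873646)*(-165030 - 1260352) = ((3/2)*(-3)*(-2) + 1873646)*(-1425382) = (9 + 1873646)*(-1425382) = 1873655*(-1425382) = -2670674111210)
M/y = -2670674111210/(-8057211) = -2670674111210*(-1/8057211) = 2670674111210/8057211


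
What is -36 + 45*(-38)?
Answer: -1746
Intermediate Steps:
-36 + 45*(-38) = -36 - 1710 = -1746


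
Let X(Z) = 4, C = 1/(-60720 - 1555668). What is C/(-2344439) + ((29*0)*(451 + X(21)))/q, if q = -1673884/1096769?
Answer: 1/3789523066332 ≈ 2.6389e-13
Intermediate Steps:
C = -1/1616388 (C = 1/(-1616388) = -1/1616388 ≈ -6.1866e-7)
q = -1673884/1096769 (q = -1673884*1/1096769 = -1673884/1096769 ≈ -1.5262)
C/(-2344439) + ((29*0)*(451 + X(21)))/q = -1/1616388/(-2344439) + ((29*0)*(451 + 4))/(-1673884/1096769) = -1/1616388*(-1/2344439) + (0*455)*(-1096769/1673884) = 1/3789523066332 + 0*(-1096769/1673884) = 1/3789523066332 + 0 = 1/3789523066332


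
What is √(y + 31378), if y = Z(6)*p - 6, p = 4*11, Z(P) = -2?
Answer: 6*√869 ≈ 176.87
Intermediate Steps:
p = 44
y = -94 (y = -2*44 - 6 = -88 - 6 = -94)
√(y + 31378) = √(-94 + 31378) = √31284 = 6*√869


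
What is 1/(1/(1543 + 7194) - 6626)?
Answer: -8737/57891361 ≈ -0.00015092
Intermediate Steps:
1/(1/(1543 + 7194) - 6626) = 1/(1/8737 - 6626) = 1/(-57891361/8737) = -8737/57891361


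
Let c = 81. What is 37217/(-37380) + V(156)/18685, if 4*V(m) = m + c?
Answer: -34659244/34922265 ≈ -0.99247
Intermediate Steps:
V(m) = 81/4 + m/4 (V(m) = (m + 81)/4 = (81 + m)/4 = 81/4 + m/4)
37217/(-37380) + V(156)/18685 = 37217/(-37380) + (81/4 + (1/4)*156)/18685 = 37217*(-1/37380) + (81/4 + 39)*(1/18685) = -37217/37380 + (237/4)*(1/18685) = -37217/37380 + 237/74740 = -34659244/34922265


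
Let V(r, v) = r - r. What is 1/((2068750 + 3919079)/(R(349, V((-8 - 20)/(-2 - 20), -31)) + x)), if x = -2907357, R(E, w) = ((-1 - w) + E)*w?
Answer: -969119/1995943 ≈ -0.48554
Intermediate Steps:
V(r, v) = 0
R(E, w) = w*(-1 + E - w) (R(E, w) = (-1 + E - w)*w = w*(-1 + E - w))
1/((2068750 + 3919079)/(R(349, V((-8 - 20)/(-2 - 20), -31)) + x)) = 1/((2068750 + 3919079)/(0*(-1 + 349 - 1*0) - 2907357)) = 1/(5987829/(0*(-1 + 349 + 0) - 2907357)) = 1/(5987829/(0*348 - 2907357)) = 1/(5987829/(0 - 2907357)) = 1/(5987829/(-2907357)) = 1/(5987829*(-1/2907357)) = 1/(-1995943/969119) = -969119/1995943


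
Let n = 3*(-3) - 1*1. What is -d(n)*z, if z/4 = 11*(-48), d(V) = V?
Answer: -21120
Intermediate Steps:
n = -10 (n = -9 - 1 = -10)
z = -2112 (z = 4*(11*(-48)) = 4*(-528) = -2112)
-d(n)*z = -(-10)*(-2112) = -1*21120 = -21120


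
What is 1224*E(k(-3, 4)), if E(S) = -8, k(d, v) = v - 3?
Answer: -9792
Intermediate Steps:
k(d, v) = -3 + v
1224*E(k(-3, 4)) = 1224*(-8) = -9792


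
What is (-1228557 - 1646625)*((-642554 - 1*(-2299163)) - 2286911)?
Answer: 1812232964964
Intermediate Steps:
(-1228557 - 1646625)*((-642554 - 1*(-2299163)) - 2286911) = -2875182*((-642554 + 2299163) - 2286911) = -2875182*(1656609 - 2286911) = -2875182*(-630302) = 1812232964964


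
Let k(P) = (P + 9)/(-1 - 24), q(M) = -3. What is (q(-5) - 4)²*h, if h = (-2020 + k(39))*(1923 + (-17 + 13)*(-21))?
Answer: -4971041964/25 ≈ -1.9884e+8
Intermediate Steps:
k(P) = -9/25 - P/25 (k(P) = (9 + P)/(-25) = (9 + P)*(-1/25) = -9/25 - P/25)
h = -101449836/25 (h = (-2020 + (-9/25 - 1/25*39))*(1923 + (-17 + 13)*(-21)) = (-2020 + (-9/25 - 39/25))*(1923 - 4*(-21)) = (-2020 - 48/25)*(1923 + 84) = -50548/25*2007 = -101449836/25 ≈ -4.0580e+6)
(q(-5) - 4)²*h = (-3 - 4)²*(-101449836/25) = (-7)²*(-101449836/25) = 49*(-101449836/25) = -4971041964/25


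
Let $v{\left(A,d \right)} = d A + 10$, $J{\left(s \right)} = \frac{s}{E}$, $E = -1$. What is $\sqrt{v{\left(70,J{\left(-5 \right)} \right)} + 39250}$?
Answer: $\sqrt{39610} \approx 199.02$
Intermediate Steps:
$J{\left(s \right)} = - s$ ($J{\left(s \right)} = \frac{s}{-1} = s \left(-1\right) = - s$)
$v{\left(A,d \right)} = 10 + A d$ ($v{\left(A,d \right)} = A d + 10 = 10 + A d$)
$\sqrt{v{\left(70,J{\left(-5 \right)} \right)} + 39250} = \sqrt{\left(10 + 70 \left(\left(-1\right) \left(-5\right)\right)\right) + 39250} = \sqrt{\left(10 + 70 \cdot 5\right) + 39250} = \sqrt{\left(10 + 350\right) + 39250} = \sqrt{360 + 39250} = \sqrt{39610}$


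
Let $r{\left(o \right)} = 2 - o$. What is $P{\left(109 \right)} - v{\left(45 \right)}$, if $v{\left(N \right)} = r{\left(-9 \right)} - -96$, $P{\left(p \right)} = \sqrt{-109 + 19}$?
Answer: $-107 + 3 i \sqrt{10} \approx -107.0 + 9.4868 i$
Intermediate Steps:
$P{\left(p \right)} = 3 i \sqrt{10}$ ($P{\left(p \right)} = \sqrt{-90} = 3 i \sqrt{10}$)
$v{\left(N \right)} = 107$ ($v{\left(N \right)} = \left(2 - -9\right) - -96 = \left(2 + 9\right) + 96 = 11 + 96 = 107$)
$P{\left(109 \right)} - v{\left(45 \right)} = 3 i \sqrt{10} - 107 = -107 + 3 i \sqrt{10}$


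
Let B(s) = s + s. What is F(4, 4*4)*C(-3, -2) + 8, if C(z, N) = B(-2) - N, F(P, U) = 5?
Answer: -2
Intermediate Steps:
B(s) = 2*s
C(z, N) = -4 - N (C(z, N) = 2*(-2) - N = -4 - N)
F(4, 4*4)*C(-3, -2) + 8 = 5*(-4 - 1*(-2)) + 8 = 5*(-4 + 2) + 8 = 5*(-2) + 8 = -10 + 8 = -2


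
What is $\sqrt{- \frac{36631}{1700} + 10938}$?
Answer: $\frac{\sqrt{315485473}}{170} \approx 104.48$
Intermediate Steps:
$\sqrt{- \frac{36631}{1700} + 10938} = \sqrt{\frac{18557969}{1700}} = \frac{\sqrt{315485473}}{170}$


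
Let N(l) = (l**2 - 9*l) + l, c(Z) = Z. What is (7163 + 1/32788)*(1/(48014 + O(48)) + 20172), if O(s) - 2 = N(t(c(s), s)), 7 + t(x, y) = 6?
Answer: 45504695078238789/314928740 ≈ 1.4449e+8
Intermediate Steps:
t(x, y) = -1 (t(x, y) = -7 + 6 = -1)
N(l) = l**2 - 8*l
O(s) = 11 (O(s) = 2 - (-8 - 1) = 2 - 1*(-9) = 2 + 9 = 11)
(7163 + 1/32788)*(1/(48014 + O(48)) + 20172) = (7163 + 1/32788)*(1/(48014 + 11) + 20172) = (7163 + 1/32788)*(1/48025 + 20172) = 234860445*(1/48025 + 20172)/32788 = (234860445/32788)*(968760301/48025) = 45504695078238789/314928740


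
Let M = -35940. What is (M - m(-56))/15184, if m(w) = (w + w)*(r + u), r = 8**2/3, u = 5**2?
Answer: -23063/11388 ≈ -2.0252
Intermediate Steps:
u = 25
r = 64/3 (r = 64*(1/3) = 64/3 ≈ 21.333)
m(w) = 278*w/3 (m(w) = (w + w)*(64/3 + 25) = (2*w)*(139/3) = 278*w/3)
(M - m(-56))/15184 = (-35940 - 278*(-56)/3)/15184 = (-35940 - 1*(-15568/3))*(1/15184) = (-35940 + 15568/3)*(1/15184) = -92252/3*1/15184 = -23063/11388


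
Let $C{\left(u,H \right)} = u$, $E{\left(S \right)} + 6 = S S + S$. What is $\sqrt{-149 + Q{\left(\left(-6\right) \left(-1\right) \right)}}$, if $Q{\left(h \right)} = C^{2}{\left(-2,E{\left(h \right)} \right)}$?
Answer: $i \sqrt{145} \approx 12.042 i$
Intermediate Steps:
$E{\left(S \right)} = -6 + S + S^{2}$ ($E{\left(S \right)} = -6 + \left(S S + S\right) = -6 + \left(S^{2} + S\right) = -6 + \left(S + S^{2}\right) = -6 + S + S^{2}$)
$Q{\left(h \right)} = 4$ ($Q{\left(h \right)} = \left(-2\right)^{2} = 4$)
$\sqrt{-149 + Q{\left(\left(-6\right) \left(-1\right) \right)}} = \sqrt{-149 + 4} = \sqrt{-145} = i \sqrt{145}$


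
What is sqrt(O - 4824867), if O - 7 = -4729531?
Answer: 3*I*sqrt(1061599) ≈ 3091.0*I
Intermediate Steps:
O = -4729524 (O = 7 - 4729531 = -4729524)
sqrt(O - 4824867) = sqrt(-4729524 - 4824867) = sqrt(-9554391) = 3*I*sqrt(1061599)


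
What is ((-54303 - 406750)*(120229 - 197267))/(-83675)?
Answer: -35518601014/83675 ≈ -4.2448e+5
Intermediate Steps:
((-54303 - 406750)*(120229 - 197267))/(-83675) = -461053*(-77038)*(-1/83675) = 35518601014*(-1/83675) = -35518601014/83675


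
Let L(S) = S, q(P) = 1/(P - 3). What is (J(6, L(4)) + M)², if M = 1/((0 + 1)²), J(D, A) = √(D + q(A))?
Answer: (1 + √7)² ≈ 13.292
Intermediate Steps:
q(P) = 1/(-3 + P)
J(D, A) = √(D + 1/(-3 + A))
M = 1 (M = 1/(1²) = 1/1 = 1)
(J(6, L(4)) + M)² = (√((1 + 6*(-3 + 4))/(-3 + 4)) + 1)² = (√((1 + 6*1)/1) + 1)² = (√(1*(1 + 6)) + 1)² = (√(1*7) + 1)² = (√7 + 1)² = (1 + √7)²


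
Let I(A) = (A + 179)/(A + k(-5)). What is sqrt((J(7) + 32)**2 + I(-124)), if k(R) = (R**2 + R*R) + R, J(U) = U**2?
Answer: 2*sqrt(10235714)/79 ≈ 80.996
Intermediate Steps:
k(R) = R + 2*R**2 (k(R) = (R**2 + R**2) + R = 2*R**2 + R = R + 2*R**2)
I(A) = (179 + A)/(45 + A) (I(A) = (A + 179)/(A - 5*(1 + 2*(-5))) = (179 + A)/(A - 5*(1 - 10)) = (179 + A)/(A - 5*(-9)) = (179 + A)/(A + 45) = (179 + A)/(45 + A))
sqrt((J(7) + 32)**2 + I(-124)) = sqrt((7**2 + 32)**2 + (179 - 124)/(45 - 124)) = sqrt((49 + 32)**2 + 55/(-79)) = sqrt(81**2 - 1/79*55) = sqrt(6561 - 55/79) = sqrt(518264/79) = 2*sqrt(10235714)/79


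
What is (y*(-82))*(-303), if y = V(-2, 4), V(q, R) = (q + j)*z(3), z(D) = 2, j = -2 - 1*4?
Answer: -397536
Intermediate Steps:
j = -6 (j = -2 - 4 = -6)
V(q, R) = -12 + 2*q (V(q, R) = (q - 6)*2 = (-6 + q)*2 = -12 + 2*q)
y = -16 (y = -12 + 2*(-2) = -12 - 4 = -16)
(y*(-82))*(-303) = -16*(-82)*(-303) = 1312*(-303) = -397536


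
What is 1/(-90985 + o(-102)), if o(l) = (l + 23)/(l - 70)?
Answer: -172/15649341 ≈ -1.0991e-5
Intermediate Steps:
o(l) = (23 + l)/(-70 + l)
1/(-90985 + o(-102)) = 1/(-90985 + (23 - 102)/(-70 - 102)) = 1/(-90985 - 79/(-172)) = 1/(-90985 - 1/172*(-79)) = 1/(-90985 + 79/172) = 1/(-15649341/172) = -172/15649341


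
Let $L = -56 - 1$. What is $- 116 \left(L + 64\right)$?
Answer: $-812$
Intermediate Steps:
$L = -57$ ($L = -56 - 1 = -57$)
$- 116 \left(L + 64\right) = - 116 \left(-57 + 64\right) = \left(-116\right) 7 = -812$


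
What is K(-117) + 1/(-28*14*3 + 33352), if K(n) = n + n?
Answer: -7529183/32176 ≈ -234.00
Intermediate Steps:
K(n) = 2*n
K(-117) + 1/(-28*14*3 + 33352) = 2*(-117) + 1/(-28*14*3 + 33352) = -234 + 1/(-392*3 + 33352) = -234 + 1/(-1176 + 33352) = -234 + 1/32176 = -7529183/32176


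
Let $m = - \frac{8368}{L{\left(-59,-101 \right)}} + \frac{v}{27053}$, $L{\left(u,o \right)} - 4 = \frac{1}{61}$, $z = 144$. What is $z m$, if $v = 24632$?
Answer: $- \frac{1987648546176}{6627985} \approx -2.9989 \cdot 10^{5}$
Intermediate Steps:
$L{\left(u,o \right)} = \frac{245}{61}$ ($L{\left(u,o \right)} = 4 + \frac{1}{61} = \frac{245}{61}$)
$m = - \frac{13803114904}{6627985}$ ($m = - \frac{8368}{\frac{245}{61}} + \frac{24632}{27053} = \left(-8368\right) \frac{61}{245} + 24632 \cdot \frac{1}{27053} = - \frac{510448}{245} + \frac{24632}{27053} = - \frac{13803114904}{6627985} \approx -2082.6$)
$z m = 144 \left(- \frac{13803114904}{6627985}\right) = - \frac{1987648546176}{6627985}$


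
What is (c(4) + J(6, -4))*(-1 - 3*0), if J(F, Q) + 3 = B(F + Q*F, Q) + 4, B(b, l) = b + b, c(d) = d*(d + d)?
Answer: 3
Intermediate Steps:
c(d) = 2*d**2 (c(d) = d*(2*d) = 2*d**2)
B(b, l) = 2*b
J(F, Q) = 1 + 2*F + 2*F*Q (J(F, Q) = -3 + (2*(F + Q*F) + 4) = -3 + (2*(F + F*Q) + 4) = -3 + ((2*F + 2*F*Q) + 4) = -3 + (4 + 2*F + 2*F*Q) = 1 + 2*F + 2*F*Q)
(c(4) + J(6, -4))*(-1 - 3*0) = (2*4**2 + (1 + 2*6*(1 - 4)))*(-1 - 3*0) = (2*16 + (1 + 2*6*(-3)))*(-1 + 0) = (32 + (1 - 36))*(-1) = (32 - 35)*(-1) = -3*(-1) = 3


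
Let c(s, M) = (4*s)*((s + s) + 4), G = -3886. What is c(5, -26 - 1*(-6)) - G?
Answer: 4166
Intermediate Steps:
c(s, M) = 4*s*(4 + 2*s) (c(s, M) = (4*s)*(2*s + 4) = (4*s)*(4 + 2*s) = 4*s*(4 + 2*s))
c(5, -26 - 1*(-6)) - G = 8*5*(2 + 5) - 1*(-3886) = 8*5*7 + 3886 = 280 + 3886 = 4166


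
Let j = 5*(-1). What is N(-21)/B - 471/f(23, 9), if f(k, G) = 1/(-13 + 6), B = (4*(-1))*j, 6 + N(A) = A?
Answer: 65913/20 ≈ 3295.6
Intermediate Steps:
j = -5
N(A) = -6 + A
B = 20 (B = (4*(-1))*(-5) = -4*(-5) = 20)
f(k, G) = -1/7 (f(k, G) = 1/(-7) = -1/7)
N(-21)/B - 471/f(23, 9) = (-6 - 21)/20 - 471/(-1/7) = -27*1/20 - 471*(-7) = -27/20 + 3297 = 65913/20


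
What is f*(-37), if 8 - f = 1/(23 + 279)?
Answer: -89355/302 ≈ -295.88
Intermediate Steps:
f = 2415/302 (f = 8 - 1/(23 + 279) = 8 - 1/302 = 2415/302 ≈ 7.9967)
f*(-37) = (2415/302)*(-37) = -89355/302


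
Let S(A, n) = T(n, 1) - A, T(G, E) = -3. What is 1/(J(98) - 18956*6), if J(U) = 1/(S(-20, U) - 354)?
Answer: -337/38329033 ≈ -8.7923e-6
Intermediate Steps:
S(A, n) = -3 - A
J(U) = -1/337 (J(U) = 1/((-3 - 1*(-20)) - 354) = 1/((-3 + 20) - 354) = 1/(17 - 354) = 1/(-337) = -1/337)
1/(J(98) - 18956*6) = 1/(-1/337 - 18956*6) = 1/(-1/337 - 113736) = 1/(-38329033/337) = -337/38329033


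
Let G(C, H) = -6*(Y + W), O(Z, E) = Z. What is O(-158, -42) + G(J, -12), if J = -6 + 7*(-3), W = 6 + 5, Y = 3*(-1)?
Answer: -206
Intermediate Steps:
Y = -3
W = 11
J = -27 (J = -6 - 21 = -27)
G(C, H) = -48 (G(C, H) = -6*(-3 + 11) = -6*8 = -48)
O(-158, -42) + G(J, -12) = -158 - 48 = -206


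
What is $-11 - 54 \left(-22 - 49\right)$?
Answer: $3823$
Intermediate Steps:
$-11 - 54 \left(-22 - 49\right) = -11 - -3834 = -11 + 3834 = 3823$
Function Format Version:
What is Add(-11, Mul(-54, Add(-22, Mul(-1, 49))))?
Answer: 3823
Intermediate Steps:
Add(-11, Mul(-54, Add(-22, Mul(-1, 49)))) = Add(-11, Mul(-54, Add(-22, -49))) = Add(-11, Mul(-54, -71)) = Add(-11, 3834) = 3823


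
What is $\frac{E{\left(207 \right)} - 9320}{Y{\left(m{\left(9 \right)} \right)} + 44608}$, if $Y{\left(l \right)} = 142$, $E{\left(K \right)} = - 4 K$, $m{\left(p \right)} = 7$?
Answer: $- \frac{5074}{22375} \approx -0.22677$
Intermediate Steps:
$\frac{E{\left(207 \right)} - 9320}{Y{\left(m{\left(9 \right)} \right)} + 44608} = \frac{\left(-4\right) 207 - 9320}{142 + 44608} = \frac{-828 - 9320}{44750} = \left(-10148\right) \frac{1}{44750} = - \frac{5074}{22375}$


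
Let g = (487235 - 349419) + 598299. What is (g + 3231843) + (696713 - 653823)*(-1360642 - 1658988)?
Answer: -129507962742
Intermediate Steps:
g = 736115 (g = 137816 + 598299 = 736115)
(g + 3231843) + (696713 - 653823)*(-1360642 - 1658988) = (736115 + 3231843) + (696713 - 653823)*(-1360642 - 1658988) = 3967958 + 42890*(-3019630) = 3967958 - 129511930700 = -129507962742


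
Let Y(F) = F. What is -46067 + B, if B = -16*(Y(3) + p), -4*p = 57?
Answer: -45887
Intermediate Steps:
p = -57/4 (p = -¼*57 = -57/4 ≈ -14.250)
B = 180 (B = -16*(3 - 57/4) = -16*(-45/4) = 180)
-46067 + B = -46067 + 180 = -45887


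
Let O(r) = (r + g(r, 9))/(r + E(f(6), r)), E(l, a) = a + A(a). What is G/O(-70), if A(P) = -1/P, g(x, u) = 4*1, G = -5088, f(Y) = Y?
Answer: -4154776/385 ≈ -10792.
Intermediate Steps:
g(x, u) = 4
E(l, a) = a - 1/a
O(r) = (4 + r)/(-1/r + 2*r) (O(r) = (r + 4)/(r + (r - 1/r)) = (4 + r)/(-1/r + 2*r))
G/O(-70) = -5088*(-(-1 + 2*(-70)**2)/(70*(4 - 70))) = -5088/((-70*(-66)/(-1 + 2*4900))) = -5088/((-70*(-66)/(-1 + 9800))) = -5088/((-70*(-66)/9799)) = -5088/((-70*1/9799*(-66))) = -5088/4620/9799 = -5088*9799/4620 = -4154776/385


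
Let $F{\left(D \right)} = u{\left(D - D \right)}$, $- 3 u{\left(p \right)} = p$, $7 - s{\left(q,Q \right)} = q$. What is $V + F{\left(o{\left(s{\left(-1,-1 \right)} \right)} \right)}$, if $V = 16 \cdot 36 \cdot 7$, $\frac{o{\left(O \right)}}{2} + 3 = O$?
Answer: $4032$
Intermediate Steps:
$s{\left(q,Q \right)} = 7 - q$
$o{\left(O \right)} = -6 + 2 O$
$V = 4032$ ($V = 576 \cdot 7 = 4032$)
$u{\left(p \right)} = - \frac{p}{3}$
$F{\left(D \right)} = 0$ ($F{\left(D \right)} = - \frac{D - D}{3} = \left(- \frac{1}{3}\right) 0 = 0$)
$V + F{\left(o{\left(s{\left(-1,-1 \right)} \right)} \right)} = 4032 + 0 = 4032$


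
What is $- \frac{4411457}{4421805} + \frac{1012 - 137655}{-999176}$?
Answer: $- \frac{3803613258817}{4418161432680} \approx -0.8609$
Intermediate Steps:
$- \frac{4411457}{4421805} + \frac{1012 - 137655}{-999176} = \left(-4411457\right) \frac{1}{4421805} + \left(1012 - 137655\right) \left(- \frac{1}{999176}\right) = - \frac{4411457}{4421805} - - \frac{136643}{999176} = - \frac{4411457}{4421805} + \frac{136643}{999176} = - \frac{3803613258817}{4418161432680}$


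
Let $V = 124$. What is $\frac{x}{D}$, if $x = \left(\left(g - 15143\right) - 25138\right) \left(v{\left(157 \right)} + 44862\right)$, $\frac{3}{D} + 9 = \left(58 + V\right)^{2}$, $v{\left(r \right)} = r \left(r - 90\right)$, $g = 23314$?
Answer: $- \frac{31116490775105}{3} \approx -1.0372 \cdot 10^{13}$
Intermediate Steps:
$v{\left(r \right)} = r \left(-90 + r\right)$
$D = \frac{3}{33115}$ ($D = \frac{3}{-9 + \left(58 + 124\right)^{2}} = \frac{3}{-9 + 182^{2}} = \frac{3}{-9 + 33124} = \frac{3}{33115} \approx 9.0593 \cdot 10^{-5}$)
$x = -939649427$ ($x = \left(\left(23314 - 15143\right) - 25138\right) \left(157 \left(-90 + 157\right) + 44862\right) = \left(\left(23314 - 15143\right) - 25138\right) \left(157 \cdot 67 + 44862\right) = \left(8171 - 25138\right) \left(10519 + 44862\right) = \left(-16967\right) 55381 = -939649427$)
$\frac{x}{D} = - \frac{939649427}{\frac{3}{33115}} = \left(-939649427\right) \frac{33115}{3} = - \frac{31116490775105}{3}$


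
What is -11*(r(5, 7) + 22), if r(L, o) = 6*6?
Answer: -638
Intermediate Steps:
r(L, o) = 36
-11*(r(5, 7) + 22) = -11*(36 + 22) = -11*58 = -638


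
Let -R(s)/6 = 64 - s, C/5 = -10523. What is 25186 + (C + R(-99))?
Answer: -28407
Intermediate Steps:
C = -52615 (C = 5*(-10523) = -52615)
R(s) = -384 + 6*s (R(s) = -6*(64 - s) = -384 + 6*s)
25186 + (C + R(-99)) = 25186 + (-52615 + (-384 + 6*(-99))) = 25186 + (-52615 + (-384 - 594)) = 25186 + (-52615 - 978) = 25186 - 53593 = -28407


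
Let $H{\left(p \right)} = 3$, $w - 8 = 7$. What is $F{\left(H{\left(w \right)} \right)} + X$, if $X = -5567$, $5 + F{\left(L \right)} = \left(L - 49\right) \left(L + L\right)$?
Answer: $-5848$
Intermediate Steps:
$w = 15$ ($w = 8 + 7 = 15$)
$F{\left(L \right)} = -5 + 2 L \left(-49 + L\right)$ ($F{\left(L \right)} = -5 + \left(L - 49\right) \left(L + L\right) = -5 + \left(-49 + L\right) 2 L = -5 + 2 L \left(-49 + L\right)$)
$F{\left(H{\left(w \right)} \right)} + X = \left(-5 - 294 + 2 \cdot 3^{2}\right) - 5567 = \left(-5 - 294 + 2 \cdot 9\right) - 5567 = \left(-5 - 294 + 18\right) - 5567 = -281 - 5567 = -5848$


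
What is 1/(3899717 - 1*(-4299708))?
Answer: 1/8199425 ≈ 1.2196e-7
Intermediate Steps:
1/(3899717 - 1*(-4299708)) = 1/(3899717 + 4299708) = 1/8199425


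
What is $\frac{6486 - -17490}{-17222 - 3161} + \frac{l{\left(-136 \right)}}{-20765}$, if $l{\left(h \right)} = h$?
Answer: $- \frac{495089552}{423252995} \approx -1.1697$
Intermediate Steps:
$\frac{6486 - -17490}{-17222 - 3161} + \frac{l{\left(-136 \right)}}{-20765} = \frac{6486 - -17490}{-17222 - 3161} - \frac{136}{-20765} = \frac{6486 + 17490}{-20383} - - \frac{136}{20765} = 23976 \left(- \frac{1}{20383}\right) + \frac{136}{20765} = - \frac{23976}{20383} + \frac{136}{20765} = - \frac{495089552}{423252995}$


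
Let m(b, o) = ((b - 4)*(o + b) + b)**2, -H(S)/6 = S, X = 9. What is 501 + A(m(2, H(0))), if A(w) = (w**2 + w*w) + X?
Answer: 542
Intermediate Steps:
H(S) = -6*S
m(b, o) = (b + (-4 + b)*(b + o))**2 (m(b, o) = ((-4 + b)*(b + o) + b)**2 = (b + (-4 + b)*(b + o))**2)
A(w) = 9 + 2*w**2 (A(w) = (w**2 + w*w) + 9 = (w**2 + w**2) + 9 = 2*w**2 + 9 = 9 + 2*w**2)
501 + A(m(2, H(0))) = 501 + (9 + 2*((2**2 - (-24)*0 - 3*2 + 2*(-6*0))**2)**2) = 501 + (9 + 2*((4 - 4*0 - 6 + 2*0)**2)**2) = 501 + (9 + 2*((4 + 0 - 6 + 0)**2)**2) = 501 + (9 + 2*((-2)**2)**2) = 501 + (9 + 2*4**2) = 501 + (9 + 2*16) = 501 + (9 + 32) = 501 + 41 = 542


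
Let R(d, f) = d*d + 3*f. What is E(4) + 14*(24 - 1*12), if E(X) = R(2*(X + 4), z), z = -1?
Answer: 421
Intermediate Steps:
R(d, f) = d² + 3*f
E(X) = -3 + (8 + 2*X)² (E(X) = (2*(X + 4))² + 3*(-1) = (2*(4 + X))² - 3 = (8 + 2*X)² - 3 = -3 + (8 + 2*X)²)
E(4) + 14*(24 - 1*12) = (-3 + 4*(4 + 4)²) + 14*(24 - 1*12) = (-3 + 4*8²) + 14*(24 - 12) = (-3 + 4*64) + 14*12 = (-3 + 256) + 168 = 253 + 168 = 421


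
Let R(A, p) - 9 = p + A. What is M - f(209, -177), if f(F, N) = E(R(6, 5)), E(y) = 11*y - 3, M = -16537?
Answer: -16754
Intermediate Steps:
R(A, p) = 9 + A + p (R(A, p) = 9 + (p + A) = 9 + (A + p) = 9 + A + p)
E(y) = -3 + 11*y
f(F, N) = 217 (f(F, N) = -3 + 11*(9 + 6 + 5) = -3 + 11*20 = -3 + 220 = 217)
M - f(209, -177) = -16537 - 1*217 = -16537 - 217 = -16754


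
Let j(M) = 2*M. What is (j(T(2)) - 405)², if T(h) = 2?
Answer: 160801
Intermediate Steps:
(j(T(2)) - 405)² = (2*2 - 405)² = (4 - 405)² = (-401)² = 160801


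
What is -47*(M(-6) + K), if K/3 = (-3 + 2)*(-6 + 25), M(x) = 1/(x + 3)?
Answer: 8084/3 ≈ 2694.7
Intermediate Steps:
M(x) = 1/(3 + x)
K = -57 (K = 3*((-3 + 2)*(-6 + 25)) = 3*(-1*19) = 3*(-19) = -57)
-47*(M(-6) + K) = -47*(1/(3 - 6) - 57) = -47*(1/(-3) - 57) = -47*(-⅓ - 57) = -47*(-172/3) = 8084/3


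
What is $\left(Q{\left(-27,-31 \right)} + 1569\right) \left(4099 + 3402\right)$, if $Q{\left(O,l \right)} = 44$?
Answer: $12099113$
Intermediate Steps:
$\left(Q{\left(-27,-31 \right)} + 1569\right) \left(4099 + 3402\right) = \left(44 + 1569\right) \left(4099 + 3402\right) = 1613 \cdot 7501 = 12099113$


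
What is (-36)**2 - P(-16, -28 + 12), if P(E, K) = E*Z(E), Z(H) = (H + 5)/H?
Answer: 1307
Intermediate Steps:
Z(H) = (5 + H)/H
P(E, K) = 5 + E (P(E, K) = E*((5 + E)/E) = 5 + E)
(-36)**2 - P(-16, -28 + 12) = (-36)**2 - (5 - 16) = 1296 - 1*(-11) = 1296 + 11 = 1307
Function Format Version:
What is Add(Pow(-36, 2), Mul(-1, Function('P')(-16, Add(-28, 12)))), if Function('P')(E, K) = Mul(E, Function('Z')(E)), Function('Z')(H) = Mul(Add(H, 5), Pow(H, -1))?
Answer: 1307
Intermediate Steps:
Function('Z')(H) = Mul(Pow(H, -1), Add(5, H)) (Function('Z')(H) = Mul(Add(5, H), Pow(H, -1)) = Mul(Pow(H, -1), Add(5, H)))
Function('P')(E, K) = Add(5, E) (Function('P')(E, K) = Mul(E, Mul(Pow(E, -1), Add(5, E))) = Add(5, E))
Add(Pow(-36, 2), Mul(-1, Function('P')(-16, Add(-28, 12)))) = Add(Pow(-36, 2), Mul(-1, Add(5, -16))) = Add(1296, Mul(-1, -11)) = Add(1296, 11) = 1307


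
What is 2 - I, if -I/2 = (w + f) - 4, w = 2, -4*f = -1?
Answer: -3/2 ≈ -1.5000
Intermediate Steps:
f = 1/4 (f = -1/4*(-1) = 1/4 ≈ 0.25000)
I = 7/2 (I = -2*((2 + 1/4) - 4) = -2*(9/4 - 4) = -2*(-7/4) = 7/2 ≈ 3.5000)
2 - I = 2 - 1*7/2 = 2 - 7/2 = -3/2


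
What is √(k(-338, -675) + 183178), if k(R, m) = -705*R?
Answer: 2*√105367 ≈ 649.21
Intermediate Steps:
√(k(-338, -675) + 183178) = √(-705*(-338) + 183178) = √(238290 + 183178) = √421468 = 2*√105367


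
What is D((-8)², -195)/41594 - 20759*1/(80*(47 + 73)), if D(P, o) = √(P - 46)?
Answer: -20759/9600 + 3*√2/41594 ≈ -2.1623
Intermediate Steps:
D(P, o) = √(-46 + P)
D((-8)², -195)/41594 - 20759*1/(80*(47 + 73)) = √(-46 + (-8)²)/41594 - 20759*1/(80*(47 + 73)) = √(-46 + 64)*(1/41594) - 20759/(80*120) = √18*(1/41594) - 20759/9600 = (3*√2)*(1/41594) - 20759*1/9600 = 3*√2/41594 - 20759/9600 = -20759/9600 + 3*√2/41594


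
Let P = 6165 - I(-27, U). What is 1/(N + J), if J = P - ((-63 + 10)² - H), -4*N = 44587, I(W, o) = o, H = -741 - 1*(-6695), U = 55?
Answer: -4/7567 ≈ -0.00052861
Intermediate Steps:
H = 5954 (H = -741 + 6695 = 5954)
P = 6110 (P = 6165 - 1*55 = 6165 - 55 = 6110)
N = -44587/4 (N = -¼*44587 = -44587/4 ≈ -11147.)
J = 9255 (J = 6110 - ((-63 + 10)² - 1*5954) = 6110 - ((-53)² - 5954) = 6110 - (2809 - 5954) = 6110 - 1*(-3145) = 6110 + 3145 = 9255)
1/(N + J) = 1/(-44587/4 + 9255) = 1/(-7567/4) = -4/7567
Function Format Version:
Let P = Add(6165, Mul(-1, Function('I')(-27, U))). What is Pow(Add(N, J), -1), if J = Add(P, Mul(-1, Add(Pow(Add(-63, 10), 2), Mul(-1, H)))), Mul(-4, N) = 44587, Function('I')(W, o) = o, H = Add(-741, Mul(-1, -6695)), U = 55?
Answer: Rational(-4, 7567) ≈ -0.00052861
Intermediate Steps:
H = 5954 (H = Add(-741, 6695) = 5954)
P = 6110 (P = Add(6165, Mul(-1, 55)) = Add(6165, -55) = 6110)
N = Rational(-44587, 4) (N = Mul(Rational(-1, 4), 44587) = Rational(-44587, 4) ≈ -11147.)
J = 9255 (J = Add(6110, Mul(-1, Add(Pow(Add(-63, 10), 2), Mul(-1, 5954)))) = Add(6110, Mul(-1, Add(Pow(-53, 2), -5954))) = Add(6110, Mul(-1, Add(2809, -5954))) = Add(6110, Mul(-1, -3145)) = Add(6110, 3145) = 9255)
Pow(Add(N, J), -1) = Pow(Add(Rational(-44587, 4), 9255), -1) = Pow(Rational(-7567, 4), -1) = Rational(-4, 7567)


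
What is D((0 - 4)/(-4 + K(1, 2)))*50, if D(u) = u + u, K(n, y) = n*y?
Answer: 200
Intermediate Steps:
D(u) = 2*u
D((0 - 4)/(-4 + K(1, 2)))*50 = (2*((0 - 4)/(-4 + 1*2)))*50 = (2*(-4/(-4 + 2)))*50 = (2*(-4/(-2)))*50 = (2*(-4*(-½)))*50 = (2*2)*50 = 4*50 = 200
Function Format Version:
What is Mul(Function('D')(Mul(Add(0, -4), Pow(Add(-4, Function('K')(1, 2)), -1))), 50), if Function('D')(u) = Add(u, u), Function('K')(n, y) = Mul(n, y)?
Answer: 200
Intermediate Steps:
Function('D')(u) = Mul(2, u)
Mul(Function('D')(Mul(Add(0, -4), Pow(Add(-4, Function('K')(1, 2)), -1))), 50) = Mul(Mul(2, Mul(Add(0, -4), Pow(Add(-4, Mul(1, 2)), -1))), 50) = Mul(Mul(2, Mul(-4, Pow(Add(-4, 2), -1))), 50) = Mul(Mul(2, Mul(-4, Pow(-2, -1))), 50) = Mul(Mul(2, Mul(-4, Rational(-1, 2))), 50) = Mul(Mul(2, 2), 50) = Mul(4, 50) = 200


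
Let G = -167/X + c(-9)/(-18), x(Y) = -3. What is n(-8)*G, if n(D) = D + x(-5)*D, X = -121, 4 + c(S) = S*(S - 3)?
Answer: -76624/1089 ≈ -70.362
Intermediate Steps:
c(S) = -4 + S*(-3 + S) (c(S) = -4 + S*(S - 3) = -4 + S*(-3 + S))
n(D) = -2*D (n(D) = D - 3*D = -2*D)
G = -4789/1089 (G = -167/(-121) + (-4 + (-9)**2 - 3*(-9))/(-18) = -167*(-1/121) + (-4 + 81 + 27)*(-1/18) = 167/121 + 104*(-1/18) = 167/121 - 52/9 = -4789/1089 ≈ -4.3976)
n(-8)*G = -2*(-8)*(-4789/1089) = 16*(-4789/1089) = -76624/1089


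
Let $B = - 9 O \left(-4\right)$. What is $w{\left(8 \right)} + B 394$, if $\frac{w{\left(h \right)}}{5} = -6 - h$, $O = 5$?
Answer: $70850$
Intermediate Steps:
$B = 180$ ($B = \left(-9\right) 5 \left(-4\right) = \left(-45\right) \left(-4\right) = 180$)
$w{\left(h \right)} = -30 - 5 h$ ($w{\left(h \right)} = 5 \left(-6 - h\right) = -30 - 5 h$)
$w{\left(8 \right)} + B 394 = \left(-30 - 40\right) + 180 \cdot 394 = \left(-30 - 40\right) + 70920 = -70 + 70920 = 70850$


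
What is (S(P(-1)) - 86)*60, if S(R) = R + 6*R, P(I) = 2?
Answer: -4320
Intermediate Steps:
S(R) = 7*R
(S(P(-1)) - 86)*60 = (7*2 - 86)*60 = (14 - 86)*60 = -72*60 = -4320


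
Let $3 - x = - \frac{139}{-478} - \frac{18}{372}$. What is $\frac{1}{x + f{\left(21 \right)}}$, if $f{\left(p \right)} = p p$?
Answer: $\frac{7409}{3287800} \approx 0.0022535$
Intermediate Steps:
$f{\left(p \right)} = p^{2}$
$x = \frac{20431}{7409}$ ($x = 3 - \left(- \frac{139}{-478} - \frac{18}{372}\right) = 3 - \left(\left(-139\right) \left(- \frac{1}{478}\right) - \frac{3}{62}\right) = 3 - \left(\frac{139}{478} - \frac{3}{62}\right) = 3 - \frac{1796}{7409} = \frac{20431}{7409} \approx 2.7576$)
$\frac{1}{x + f{\left(21 \right)}} = \frac{1}{\frac{20431}{7409} + 21^{2}} = \frac{1}{\frac{20431}{7409} + 441} = \frac{1}{\frac{3287800}{7409}} = \frac{7409}{3287800}$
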